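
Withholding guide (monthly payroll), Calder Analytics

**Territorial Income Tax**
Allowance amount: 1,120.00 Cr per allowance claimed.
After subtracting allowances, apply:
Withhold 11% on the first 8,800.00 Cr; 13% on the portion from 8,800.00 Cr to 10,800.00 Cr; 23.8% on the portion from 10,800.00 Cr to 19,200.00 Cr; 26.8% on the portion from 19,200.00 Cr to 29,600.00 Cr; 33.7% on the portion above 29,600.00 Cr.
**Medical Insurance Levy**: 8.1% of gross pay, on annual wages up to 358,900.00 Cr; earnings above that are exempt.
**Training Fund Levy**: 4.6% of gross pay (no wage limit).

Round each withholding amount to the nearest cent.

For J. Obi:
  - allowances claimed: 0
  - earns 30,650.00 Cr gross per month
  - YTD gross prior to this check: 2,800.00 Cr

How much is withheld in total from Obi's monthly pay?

Territorial Income Tax: taxable = 30,650.00 Cr
  6,014.40 Cr + 33.7% × (30,650.00 Cr − 29,600.00 Cr) = 6,014.40 Cr + 33.7% × 1,050.00 Cr = 6,368.25 Cr
Medical Insurance Levy: 8.1% × 30,650.00 Cr = 2,482.65 Cr
Training Fund Levy: 4.6% × 30,650.00 Cr = 1,409.90 Cr
Total: 6,368.25 Cr + 2,482.65 Cr + 1,409.90 Cr = 10,260.80 Cr

10,260.80 Cr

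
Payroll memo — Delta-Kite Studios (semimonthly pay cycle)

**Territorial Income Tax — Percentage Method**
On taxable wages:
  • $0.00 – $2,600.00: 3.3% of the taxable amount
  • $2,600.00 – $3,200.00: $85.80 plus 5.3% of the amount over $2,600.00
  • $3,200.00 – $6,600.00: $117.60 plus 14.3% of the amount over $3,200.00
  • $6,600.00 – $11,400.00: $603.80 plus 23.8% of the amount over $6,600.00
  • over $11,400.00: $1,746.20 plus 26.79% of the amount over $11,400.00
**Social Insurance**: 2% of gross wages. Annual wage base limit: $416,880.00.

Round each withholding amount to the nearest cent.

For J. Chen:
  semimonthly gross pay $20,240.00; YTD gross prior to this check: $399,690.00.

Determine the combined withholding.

$4,458.24

Territorial Income Tax: taxable = $20,240.00
  $1,746.20 + 26.79% × ($20,240.00 − $11,400.00) = $1,746.20 + 26.79% × $8,840.00 = $4,114.44
Social Insurance: cap $416,880.00 − YTD $399,690.00 = $17,190.00 subject; 2% × $17,190.00 = $343.80
Total: $4,114.44 + $343.80 = $4,458.24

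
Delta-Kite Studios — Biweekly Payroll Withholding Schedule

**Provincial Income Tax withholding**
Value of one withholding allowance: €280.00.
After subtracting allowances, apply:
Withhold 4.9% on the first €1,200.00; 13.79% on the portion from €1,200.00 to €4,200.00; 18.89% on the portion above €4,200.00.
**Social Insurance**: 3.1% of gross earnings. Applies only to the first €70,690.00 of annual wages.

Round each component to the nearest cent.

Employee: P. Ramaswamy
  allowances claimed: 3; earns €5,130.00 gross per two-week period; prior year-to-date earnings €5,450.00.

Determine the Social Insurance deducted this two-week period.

Social Insurance: 3.1% × €5,130.00 = €159.03

€159.03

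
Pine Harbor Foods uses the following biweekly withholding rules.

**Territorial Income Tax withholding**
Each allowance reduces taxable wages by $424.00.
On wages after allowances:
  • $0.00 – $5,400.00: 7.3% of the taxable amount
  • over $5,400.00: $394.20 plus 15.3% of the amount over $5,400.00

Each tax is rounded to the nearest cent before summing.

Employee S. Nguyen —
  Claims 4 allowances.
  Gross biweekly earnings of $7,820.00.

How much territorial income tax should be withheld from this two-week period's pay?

Territorial Income Tax: taxable = $7,820.00 − 4×$424.00 = $6,124.00
  $394.20 + 15.3% × ($6,124.00 − $5,400.00) = $394.20 + 15.3% × $724.00 = $504.97

$504.97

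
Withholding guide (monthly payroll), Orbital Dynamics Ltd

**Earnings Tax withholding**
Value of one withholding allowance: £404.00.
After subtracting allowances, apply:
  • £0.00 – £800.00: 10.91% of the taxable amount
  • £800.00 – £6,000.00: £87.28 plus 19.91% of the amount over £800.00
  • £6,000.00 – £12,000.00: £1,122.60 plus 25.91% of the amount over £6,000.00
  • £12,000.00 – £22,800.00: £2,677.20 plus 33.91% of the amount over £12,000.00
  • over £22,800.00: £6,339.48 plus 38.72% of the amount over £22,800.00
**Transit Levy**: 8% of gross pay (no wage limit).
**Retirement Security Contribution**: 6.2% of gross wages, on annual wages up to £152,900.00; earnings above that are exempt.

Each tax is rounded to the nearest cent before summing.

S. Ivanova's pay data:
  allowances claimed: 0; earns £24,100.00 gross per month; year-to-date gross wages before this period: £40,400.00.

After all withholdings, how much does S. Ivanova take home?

£13,834.96

Earnings Tax: taxable = £24,100.00
  £6,339.48 + 38.72% × (£24,100.00 − £22,800.00) = £6,339.48 + 38.72% × £1,300.00 = £6,842.84
Transit Levy: 8% × £24,100.00 = £1,928.00
Retirement Security Contribution: 6.2% × £24,100.00 = £1,494.20
Total withheld: £6,842.84 + £1,928.00 + £1,494.20 = £10,265.04
Net pay: £24,100.00 − £10,265.04 = £13,834.96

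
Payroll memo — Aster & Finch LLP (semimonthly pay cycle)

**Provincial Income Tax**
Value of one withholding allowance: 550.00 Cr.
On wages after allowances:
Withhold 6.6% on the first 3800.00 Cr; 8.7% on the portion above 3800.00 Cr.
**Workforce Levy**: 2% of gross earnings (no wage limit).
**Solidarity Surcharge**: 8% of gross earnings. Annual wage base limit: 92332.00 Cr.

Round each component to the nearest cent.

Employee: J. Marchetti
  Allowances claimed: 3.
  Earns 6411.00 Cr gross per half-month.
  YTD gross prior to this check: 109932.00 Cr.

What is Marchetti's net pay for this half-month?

Provincial Income Tax: taxable = 6411.00 Cr − 3×550.00 Cr = 4761.00 Cr
  250.80 Cr + 8.7% × (4761.00 Cr − 3800.00 Cr) = 250.80 Cr + 8.7% × 961.00 Cr = 334.41 Cr
Workforce Levy: 2% × 6411.00 Cr = 128.22 Cr
Solidarity Surcharge: YTD 109932.00 Cr ≥ cap 92332.00 Cr → 0.00 Cr
Total withheld: 334.41 Cr + 128.22 Cr + 0.00 Cr = 462.63 Cr
Net pay: 6411.00 Cr − 462.63 Cr = 5948.37 Cr

5948.37 Cr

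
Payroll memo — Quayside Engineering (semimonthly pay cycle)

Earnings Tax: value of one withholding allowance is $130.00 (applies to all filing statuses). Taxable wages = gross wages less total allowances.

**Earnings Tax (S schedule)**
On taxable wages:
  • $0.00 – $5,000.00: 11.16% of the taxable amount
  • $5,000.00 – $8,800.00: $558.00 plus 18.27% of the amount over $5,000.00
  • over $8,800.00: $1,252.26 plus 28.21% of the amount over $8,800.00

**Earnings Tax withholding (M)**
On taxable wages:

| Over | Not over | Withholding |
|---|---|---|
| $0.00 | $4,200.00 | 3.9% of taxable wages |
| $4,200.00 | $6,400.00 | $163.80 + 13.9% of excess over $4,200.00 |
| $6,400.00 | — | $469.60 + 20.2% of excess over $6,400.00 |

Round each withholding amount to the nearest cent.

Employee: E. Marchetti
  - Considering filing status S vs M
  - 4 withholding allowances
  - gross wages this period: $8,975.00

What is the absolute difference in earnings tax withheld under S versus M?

Earnings Tax (S): taxable = $8,975.00 − 4×$130.00 = $8,455.00
  $558.00 + 18.27% × ($8,455.00 − $5,000.00) = $558.00 + 18.27% × $3,455.00 = $1,189.23
Earnings Tax (M): taxable = $8,975.00 − 4×$130.00 = $8,455.00
  $469.60 + 20.2% × ($8,455.00 − $6,400.00) = $469.60 + 20.2% × $2,055.00 = $884.71
Difference: |$1,189.23 − $884.71| = $304.52 (higher under S)

$304.52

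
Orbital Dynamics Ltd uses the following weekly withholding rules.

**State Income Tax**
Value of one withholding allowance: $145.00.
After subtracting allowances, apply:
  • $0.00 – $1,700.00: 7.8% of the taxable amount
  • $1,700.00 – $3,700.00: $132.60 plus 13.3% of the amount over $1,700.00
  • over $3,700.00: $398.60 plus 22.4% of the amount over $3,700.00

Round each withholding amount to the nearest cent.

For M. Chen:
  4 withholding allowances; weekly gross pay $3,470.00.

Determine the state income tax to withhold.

State Income Tax: taxable = $3,470.00 − 4×$145.00 = $2,890.00
  $132.60 + 13.3% × ($2,890.00 − $1,700.00) = $132.60 + 13.3% × $1,190.00 = $290.87

$290.87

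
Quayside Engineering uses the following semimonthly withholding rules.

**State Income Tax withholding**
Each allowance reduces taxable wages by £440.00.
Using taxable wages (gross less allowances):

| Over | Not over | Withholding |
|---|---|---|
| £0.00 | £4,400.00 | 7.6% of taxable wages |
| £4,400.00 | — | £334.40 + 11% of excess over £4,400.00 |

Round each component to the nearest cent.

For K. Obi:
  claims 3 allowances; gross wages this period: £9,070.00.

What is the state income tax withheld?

State Income Tax: taxable = £9,070.00 − 3×£440.00 = £7,750.00
  £334.40 + 11% × (£7,750.00 − £4,400.00) = £334.40 + 11% × £3,350.00 = £702.90

£702.90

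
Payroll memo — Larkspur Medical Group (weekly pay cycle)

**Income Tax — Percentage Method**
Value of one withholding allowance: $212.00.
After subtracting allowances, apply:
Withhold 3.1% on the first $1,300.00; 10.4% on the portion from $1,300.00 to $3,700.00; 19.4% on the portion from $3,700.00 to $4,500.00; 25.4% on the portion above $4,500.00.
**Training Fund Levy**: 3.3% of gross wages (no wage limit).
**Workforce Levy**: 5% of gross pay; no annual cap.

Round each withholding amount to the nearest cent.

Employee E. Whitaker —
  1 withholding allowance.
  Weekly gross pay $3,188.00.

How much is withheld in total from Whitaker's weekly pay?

Income Tax: taxable = $3,188.00 − 1×$212.00 = $2,976.00
  $40.30 + 10.4% × ($2,976.00 − $1,300.00) = $40.30 + 10.4% × $1,676.00 = $214.60
Training Fund Levy: 3.3% × $3,188.00 = $105.20
Workforce Levy: 5% × $3,188.00 = $159.40
Total: $214.60 + $105.20 + $159.40 = $479.20

$479.20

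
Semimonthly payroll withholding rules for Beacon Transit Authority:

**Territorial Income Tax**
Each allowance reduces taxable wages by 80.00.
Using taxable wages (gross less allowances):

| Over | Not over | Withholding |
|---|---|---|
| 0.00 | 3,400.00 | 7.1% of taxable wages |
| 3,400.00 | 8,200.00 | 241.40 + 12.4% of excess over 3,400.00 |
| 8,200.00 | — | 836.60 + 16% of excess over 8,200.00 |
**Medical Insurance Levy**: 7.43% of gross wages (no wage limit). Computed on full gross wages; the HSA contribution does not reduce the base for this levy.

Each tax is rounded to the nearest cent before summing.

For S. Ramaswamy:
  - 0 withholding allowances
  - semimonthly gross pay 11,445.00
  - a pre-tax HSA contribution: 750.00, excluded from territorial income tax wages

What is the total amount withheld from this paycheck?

Territorial Income Tax: taxable = 11,445.00 − 750.00 = 10,695.00
  836.60 + 16% × (10,695.00 − 8,200.00) = 836.60 + 16% × 2,495.00 = 1,235.80
Medical Insurance Levy: 7.43% × 11,445.00 = 850.36
Total: 1,235.80 + 850.36 = 2,086.16

2,086.16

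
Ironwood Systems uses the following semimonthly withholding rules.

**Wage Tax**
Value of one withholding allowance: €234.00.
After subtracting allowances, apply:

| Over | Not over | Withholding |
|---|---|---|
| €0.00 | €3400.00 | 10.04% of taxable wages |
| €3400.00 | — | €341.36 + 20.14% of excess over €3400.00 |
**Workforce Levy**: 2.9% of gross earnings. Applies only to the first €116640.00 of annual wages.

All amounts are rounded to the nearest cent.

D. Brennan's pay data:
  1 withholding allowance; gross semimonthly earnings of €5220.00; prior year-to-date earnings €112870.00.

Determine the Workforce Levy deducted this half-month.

Workforce Levy: cap €116640.00 − YTD €112870.00 = €3770.00 subject; 2.9% × €3770.00 = €109.33

€109.33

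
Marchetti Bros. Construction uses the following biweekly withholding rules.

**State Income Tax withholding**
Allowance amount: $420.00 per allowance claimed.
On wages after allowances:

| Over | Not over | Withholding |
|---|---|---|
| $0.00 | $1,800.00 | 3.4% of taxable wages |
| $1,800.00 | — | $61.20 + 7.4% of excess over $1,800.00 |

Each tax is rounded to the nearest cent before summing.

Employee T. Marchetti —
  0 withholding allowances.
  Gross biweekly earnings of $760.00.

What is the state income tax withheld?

$25.84

State Income Tax: taxable = $760.00
  3.4% × $760.00 = $25.84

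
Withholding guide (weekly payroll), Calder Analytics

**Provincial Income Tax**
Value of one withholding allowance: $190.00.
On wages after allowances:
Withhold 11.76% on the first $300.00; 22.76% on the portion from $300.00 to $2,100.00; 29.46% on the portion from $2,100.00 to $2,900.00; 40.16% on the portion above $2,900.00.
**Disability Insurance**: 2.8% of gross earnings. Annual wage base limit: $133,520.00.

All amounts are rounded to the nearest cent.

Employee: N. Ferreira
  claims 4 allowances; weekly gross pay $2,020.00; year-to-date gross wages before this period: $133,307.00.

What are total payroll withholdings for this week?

Provincial Income Tax: taxable = $2,020.00 − 4×$190.00 = $1,260.00
  $35.28 + 22.76% × ($1,260.00 − $300.00) = $35.28 + 22.76% × $960.00 = $253.78
Disability Insurance: cap $133,520.00 − YTD $133,307.00 = $213.00 subject; 2.8% × $213.00 = $5.96
Total: $253.78 + $5.96 = $259.74

$259.74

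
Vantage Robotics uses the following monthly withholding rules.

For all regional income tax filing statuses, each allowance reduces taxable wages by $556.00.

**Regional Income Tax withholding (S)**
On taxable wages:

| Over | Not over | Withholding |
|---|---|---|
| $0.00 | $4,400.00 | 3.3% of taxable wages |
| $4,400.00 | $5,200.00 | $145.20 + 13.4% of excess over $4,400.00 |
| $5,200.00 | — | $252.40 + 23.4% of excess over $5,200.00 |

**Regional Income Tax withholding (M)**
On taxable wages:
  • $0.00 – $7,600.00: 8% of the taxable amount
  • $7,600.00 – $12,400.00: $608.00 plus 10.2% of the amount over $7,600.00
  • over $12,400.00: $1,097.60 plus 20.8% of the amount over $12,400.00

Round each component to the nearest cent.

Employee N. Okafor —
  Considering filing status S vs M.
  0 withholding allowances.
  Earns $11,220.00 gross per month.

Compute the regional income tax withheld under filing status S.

$1,661.08

Regional Income Tax (S): taxable = $11,220.00
  $252.40 + 23.4% × ($11,220.00 − $5,200.00) = $252.40 + 23.4% × $6,020.00 = $1,661.08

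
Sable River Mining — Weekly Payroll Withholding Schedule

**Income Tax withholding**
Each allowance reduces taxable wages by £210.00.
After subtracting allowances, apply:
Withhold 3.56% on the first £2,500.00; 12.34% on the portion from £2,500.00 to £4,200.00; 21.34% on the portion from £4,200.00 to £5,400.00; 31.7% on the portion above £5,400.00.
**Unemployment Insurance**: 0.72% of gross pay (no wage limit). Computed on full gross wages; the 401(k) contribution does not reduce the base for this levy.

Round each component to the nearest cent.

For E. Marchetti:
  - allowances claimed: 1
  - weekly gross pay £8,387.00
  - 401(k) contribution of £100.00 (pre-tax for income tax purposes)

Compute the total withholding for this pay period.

£1,463.86

Income Tax: taxable = £8,387.00 − £100.00 − 1×£210.00 = £8,077.00
  £554.86 + 31.7% × (£8,077.00 − £5,400.00) = £554.86 + 31.7% × £2,677.00 = £1,403.47
Unemployment Insurance: 0.72% × £8,387.00 = £60.39
Total: £1,403.47 + £60.39 = £1,463.86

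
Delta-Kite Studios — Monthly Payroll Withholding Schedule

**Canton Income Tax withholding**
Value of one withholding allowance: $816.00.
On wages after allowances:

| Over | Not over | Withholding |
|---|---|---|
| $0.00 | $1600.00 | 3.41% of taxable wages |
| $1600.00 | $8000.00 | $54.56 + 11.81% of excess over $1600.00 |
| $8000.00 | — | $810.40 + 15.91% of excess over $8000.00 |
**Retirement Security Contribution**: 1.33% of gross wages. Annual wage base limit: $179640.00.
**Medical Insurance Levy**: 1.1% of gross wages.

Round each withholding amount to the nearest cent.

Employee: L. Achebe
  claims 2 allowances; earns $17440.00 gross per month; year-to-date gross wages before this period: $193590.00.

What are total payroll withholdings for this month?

$2244.49

Canton Income Tax: taxable = $17440.00 − 2×$816.00 = $15808.00
  $810.40 + 15.91% × ($15808.00 − $8000.00) = $810.40 + 15.91% × $7808.00 = $2052.65
Retirement Security Contribution: YTD $193590.00 ≥ cap $179640.00 → $0.00
Medical Insurance Levy: 1.1% × $17440.00 = $191.84
Total: $2052.65 + $0.00 + $191.84 = $2244.49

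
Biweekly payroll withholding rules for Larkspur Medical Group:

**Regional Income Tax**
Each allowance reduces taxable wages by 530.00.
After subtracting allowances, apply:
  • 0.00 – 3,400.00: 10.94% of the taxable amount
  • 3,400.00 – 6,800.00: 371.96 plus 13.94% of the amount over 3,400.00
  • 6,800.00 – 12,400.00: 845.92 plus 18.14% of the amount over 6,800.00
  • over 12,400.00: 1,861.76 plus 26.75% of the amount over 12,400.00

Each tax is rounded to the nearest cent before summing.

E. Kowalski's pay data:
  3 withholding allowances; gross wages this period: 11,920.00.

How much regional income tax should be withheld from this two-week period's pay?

1,486.26

Regional Income Tax: taxable = 11,920.00 − 3×530.00 = 10,330.00
  845.92 + 18.14% × (10,330.00 − 6,800.00) = 845.92 + 18.14% × 3,530.00 = 1,486.26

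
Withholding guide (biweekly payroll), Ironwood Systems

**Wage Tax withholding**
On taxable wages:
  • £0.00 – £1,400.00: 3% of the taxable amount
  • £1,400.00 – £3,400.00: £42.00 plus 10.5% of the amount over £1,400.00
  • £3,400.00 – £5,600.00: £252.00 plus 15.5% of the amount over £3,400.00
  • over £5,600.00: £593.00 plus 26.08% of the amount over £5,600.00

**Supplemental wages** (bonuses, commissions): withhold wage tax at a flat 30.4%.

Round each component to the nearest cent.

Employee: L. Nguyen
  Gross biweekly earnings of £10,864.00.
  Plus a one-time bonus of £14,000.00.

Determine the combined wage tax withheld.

Wage Tax: taxable = £10,864.00
  £593.00 + 26.08% × (£10,864.00 − £5,600.00) = £593.00 + 26.08% × £5,264.00 = £1,965.85
Supplemental (30.4% flat on bonus): 30.4% × £14,000.00 = £4,256.00
Total wage tax: £1,965.85 + £4,256.00 = £6,221.85

£6,221.85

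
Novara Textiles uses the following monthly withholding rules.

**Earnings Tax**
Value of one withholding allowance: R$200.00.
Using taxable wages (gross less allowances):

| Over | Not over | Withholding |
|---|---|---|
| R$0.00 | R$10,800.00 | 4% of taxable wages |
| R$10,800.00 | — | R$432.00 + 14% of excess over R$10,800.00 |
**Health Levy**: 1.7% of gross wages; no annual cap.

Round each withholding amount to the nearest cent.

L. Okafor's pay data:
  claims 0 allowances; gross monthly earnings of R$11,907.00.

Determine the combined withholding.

R$789.40

Earnings Tax: taxable = R$11,907.00
  R$432.00 + 14% × (R$11,907.00 − R$10,800.00) = R$432.00 + 14% × R$1,107.00 = R$586.98
Health Levy: 1.7% × R$11,907.00 = R$202.42
Total: R$586.98 + R$202.42 = R$789.40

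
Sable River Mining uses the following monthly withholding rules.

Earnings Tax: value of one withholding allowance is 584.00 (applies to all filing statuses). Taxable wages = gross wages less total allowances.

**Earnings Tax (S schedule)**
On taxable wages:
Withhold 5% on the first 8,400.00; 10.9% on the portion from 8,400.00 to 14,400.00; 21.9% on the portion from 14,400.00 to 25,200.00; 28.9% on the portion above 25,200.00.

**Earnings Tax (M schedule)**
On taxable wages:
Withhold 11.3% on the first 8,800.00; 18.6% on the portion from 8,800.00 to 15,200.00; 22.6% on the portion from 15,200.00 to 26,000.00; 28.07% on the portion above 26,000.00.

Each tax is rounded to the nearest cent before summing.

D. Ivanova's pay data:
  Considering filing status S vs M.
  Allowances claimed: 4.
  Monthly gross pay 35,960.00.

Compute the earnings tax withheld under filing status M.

6,765.66

Earnings Tax (M): taxable = 35,960.00 − 4×584.00 = 33,624.00
  4,625.60 + 28.07% × (33,624.00 − 26,000.00) = 4,625.60 + 28.07% × 7,624.00 = 6,765.66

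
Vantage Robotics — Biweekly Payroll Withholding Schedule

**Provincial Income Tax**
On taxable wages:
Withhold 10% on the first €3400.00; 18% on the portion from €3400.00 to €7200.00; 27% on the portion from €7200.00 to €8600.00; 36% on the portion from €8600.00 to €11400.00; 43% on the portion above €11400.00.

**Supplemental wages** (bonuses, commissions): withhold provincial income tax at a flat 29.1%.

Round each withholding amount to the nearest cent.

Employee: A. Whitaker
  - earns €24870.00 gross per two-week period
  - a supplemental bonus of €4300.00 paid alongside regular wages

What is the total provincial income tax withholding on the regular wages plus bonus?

€9453.40

Provincial Income Tax: taxable = €24870.00
  €2410.00 + 43% × (€24870.00 − €11400.00) = €2410.00 + 43% × €13470.00 = €8202.10
Supplemental (29.1% flat on bonus): 29.1% × €4300.00 = €1251.30
Total provincial income tax: €8202.10 + €1251.30 = €9453.40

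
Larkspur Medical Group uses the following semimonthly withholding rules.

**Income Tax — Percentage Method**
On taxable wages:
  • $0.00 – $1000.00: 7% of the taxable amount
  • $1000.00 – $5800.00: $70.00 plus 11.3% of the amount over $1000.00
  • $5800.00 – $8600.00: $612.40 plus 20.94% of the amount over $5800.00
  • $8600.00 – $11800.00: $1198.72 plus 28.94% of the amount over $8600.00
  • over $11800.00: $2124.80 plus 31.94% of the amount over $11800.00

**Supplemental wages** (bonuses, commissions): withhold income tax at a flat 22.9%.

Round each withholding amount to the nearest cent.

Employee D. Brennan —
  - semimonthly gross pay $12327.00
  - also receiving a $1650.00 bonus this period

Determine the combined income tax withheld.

Income Tax: taxable = $12327.00
  $2124.80 + 31.94% × ($12327.00 − $11800.00) = $2124.80 + 31.94% × $527.00 = $2293.12
Supplemental (22.9% flat on bonus): 22.9% × $1650.00 = $377.85
Total income tax: $2293.12 + $377.85 = $2670.97

$2670.97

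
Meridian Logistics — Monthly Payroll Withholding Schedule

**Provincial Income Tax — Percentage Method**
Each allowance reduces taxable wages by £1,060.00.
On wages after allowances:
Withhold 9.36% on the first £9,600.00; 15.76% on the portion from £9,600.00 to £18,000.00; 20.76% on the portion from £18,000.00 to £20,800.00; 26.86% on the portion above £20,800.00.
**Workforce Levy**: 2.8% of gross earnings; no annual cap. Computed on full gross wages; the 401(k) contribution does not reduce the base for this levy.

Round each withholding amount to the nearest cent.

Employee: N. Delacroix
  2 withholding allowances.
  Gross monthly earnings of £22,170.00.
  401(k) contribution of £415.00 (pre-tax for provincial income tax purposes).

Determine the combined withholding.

£3,182.59

Provincial Income Tax: taxable = £22,170.00 − £415.00 − 2×£1,060.00 = £19,635.00
  £2,222.40 + 20.76% × (£19,635.00 − £18,000.00) = £2,222.40 + 20.76% × £1,635.00 = £2,561.83
Workforce Levy: 2.8% × £22,170.00 = £620.76
Total: £2,561.83 + £620.76 = £3,182.59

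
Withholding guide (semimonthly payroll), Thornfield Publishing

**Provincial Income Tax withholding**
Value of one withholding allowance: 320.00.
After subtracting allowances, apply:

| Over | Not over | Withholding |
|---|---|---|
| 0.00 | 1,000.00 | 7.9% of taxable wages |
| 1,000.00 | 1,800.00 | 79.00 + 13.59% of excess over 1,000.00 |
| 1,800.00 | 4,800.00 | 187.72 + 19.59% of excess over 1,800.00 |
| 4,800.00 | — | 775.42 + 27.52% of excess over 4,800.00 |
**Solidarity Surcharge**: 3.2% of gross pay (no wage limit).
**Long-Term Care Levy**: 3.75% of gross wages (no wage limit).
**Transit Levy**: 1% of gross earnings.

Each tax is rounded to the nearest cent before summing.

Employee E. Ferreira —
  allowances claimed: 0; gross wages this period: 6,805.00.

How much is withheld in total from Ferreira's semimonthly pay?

Provincial Income Tax: taxable = 6,805.00
  775.42 + 27.52% × (6,805.00 − 4,800.00) = 775.42 + 27.52% × 2,005.00 = 1,327.20
Solidarity Surcharge: 3.2% × 6,805.00 = 217.76
Long-Term Care Levy: 3.75% × 6,805.00 = 255.19
Transit Levy: 1% × 6,805.00 = 68.05
Total: 1,327.20 + 217.76 + 255.19 + 68.05 = 1,868.20

1,868.20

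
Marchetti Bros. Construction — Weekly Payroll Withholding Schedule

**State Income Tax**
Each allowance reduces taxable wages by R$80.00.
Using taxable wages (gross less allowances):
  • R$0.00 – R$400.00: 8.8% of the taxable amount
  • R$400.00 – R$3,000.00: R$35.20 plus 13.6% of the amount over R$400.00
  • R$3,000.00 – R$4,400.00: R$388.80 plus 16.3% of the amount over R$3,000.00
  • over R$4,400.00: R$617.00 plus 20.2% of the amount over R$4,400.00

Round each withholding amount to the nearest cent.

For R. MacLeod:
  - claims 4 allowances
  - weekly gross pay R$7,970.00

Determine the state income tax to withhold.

R$1,273.50

State Income Tax: taxable = R$7,970.00 − 4×R$80.00 = R$7,650.00
  R$617.00 + 20.2% × (R$7,650.00 − R$4,400.00) = R$617.00 + 20.2% × R$3,250.00 = R$1,273.50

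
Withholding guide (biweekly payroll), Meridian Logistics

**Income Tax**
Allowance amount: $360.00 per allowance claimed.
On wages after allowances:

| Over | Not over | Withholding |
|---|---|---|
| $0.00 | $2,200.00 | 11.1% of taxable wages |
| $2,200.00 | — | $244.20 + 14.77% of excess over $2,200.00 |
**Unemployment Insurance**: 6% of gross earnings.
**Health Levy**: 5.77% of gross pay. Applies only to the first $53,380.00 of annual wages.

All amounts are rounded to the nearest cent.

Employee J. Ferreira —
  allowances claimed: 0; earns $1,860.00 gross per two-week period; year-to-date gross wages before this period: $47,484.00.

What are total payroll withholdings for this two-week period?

$425.38

Income Tax: taxable = $1,860.00
  11.1% × $1,860.00 = $206.46
Unemployment Insurance: 6% × $1,860.00 = $111.60
Health Levy: 5.77% × $1,860.00 = $107.32
Total: $206.46 + $111.60 + $107.32 = $425.38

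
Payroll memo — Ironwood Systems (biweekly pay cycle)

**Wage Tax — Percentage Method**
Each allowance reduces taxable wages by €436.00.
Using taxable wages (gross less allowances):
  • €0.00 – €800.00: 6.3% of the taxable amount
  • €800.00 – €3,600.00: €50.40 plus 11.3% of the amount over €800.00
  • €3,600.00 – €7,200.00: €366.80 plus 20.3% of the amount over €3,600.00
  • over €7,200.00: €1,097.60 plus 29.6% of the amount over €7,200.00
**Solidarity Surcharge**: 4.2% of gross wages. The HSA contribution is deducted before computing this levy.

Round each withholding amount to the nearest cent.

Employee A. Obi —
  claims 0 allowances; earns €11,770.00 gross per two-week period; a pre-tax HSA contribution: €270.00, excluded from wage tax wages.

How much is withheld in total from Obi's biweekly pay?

Wage Tax: taxable = €11,770.00 − €270.00 = €11,500.00
  €1,097.60 + 29.6% × (€11,500.00 − €7,200.00) = €1,097.60 + 29.6% × €4,300.00 = €2,370.40
Solidarity Surcharge: 4.2% × €11,500.00 = €483.00
Total: €2,370.40 + €483.00 = €2,853.40

€2,853.40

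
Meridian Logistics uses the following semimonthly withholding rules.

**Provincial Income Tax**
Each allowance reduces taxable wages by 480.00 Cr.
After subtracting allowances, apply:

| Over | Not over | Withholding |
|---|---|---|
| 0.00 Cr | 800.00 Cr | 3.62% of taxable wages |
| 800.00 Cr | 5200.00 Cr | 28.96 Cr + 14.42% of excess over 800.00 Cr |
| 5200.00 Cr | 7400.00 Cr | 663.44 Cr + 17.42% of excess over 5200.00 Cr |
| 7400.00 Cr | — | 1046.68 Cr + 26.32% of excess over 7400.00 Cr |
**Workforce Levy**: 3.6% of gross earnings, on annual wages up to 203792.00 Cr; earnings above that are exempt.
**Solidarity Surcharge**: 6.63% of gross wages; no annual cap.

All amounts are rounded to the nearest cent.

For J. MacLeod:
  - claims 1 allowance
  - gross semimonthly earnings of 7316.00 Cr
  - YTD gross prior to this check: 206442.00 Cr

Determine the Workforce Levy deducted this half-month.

0.00 Cr

Workforce Levy: YTD 206442.00 Cr ≥ cap 203792.00 Cr → 0.00 Cr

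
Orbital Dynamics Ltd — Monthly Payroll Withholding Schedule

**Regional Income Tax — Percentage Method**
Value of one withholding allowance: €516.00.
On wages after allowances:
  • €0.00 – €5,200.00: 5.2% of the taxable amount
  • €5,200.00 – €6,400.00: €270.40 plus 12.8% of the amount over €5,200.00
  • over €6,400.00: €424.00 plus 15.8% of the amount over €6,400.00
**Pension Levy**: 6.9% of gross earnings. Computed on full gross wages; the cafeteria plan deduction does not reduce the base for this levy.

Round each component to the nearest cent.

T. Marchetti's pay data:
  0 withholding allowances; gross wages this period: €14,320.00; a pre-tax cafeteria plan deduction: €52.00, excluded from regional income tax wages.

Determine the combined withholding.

Regional Income Tax: taxable = €14,320.00 − €52.00 = €14,268.00
  €424.00 + 15.8% × (€14,268.00 − €6,400.00) = €424.00 + 15.8% × €7,868.00 = €1,667.14
Pension Levy: 6.9% × €14,320.00 = €988.08
Total: €1,667.14 + €988.08 = €2,655.22

€2,655.22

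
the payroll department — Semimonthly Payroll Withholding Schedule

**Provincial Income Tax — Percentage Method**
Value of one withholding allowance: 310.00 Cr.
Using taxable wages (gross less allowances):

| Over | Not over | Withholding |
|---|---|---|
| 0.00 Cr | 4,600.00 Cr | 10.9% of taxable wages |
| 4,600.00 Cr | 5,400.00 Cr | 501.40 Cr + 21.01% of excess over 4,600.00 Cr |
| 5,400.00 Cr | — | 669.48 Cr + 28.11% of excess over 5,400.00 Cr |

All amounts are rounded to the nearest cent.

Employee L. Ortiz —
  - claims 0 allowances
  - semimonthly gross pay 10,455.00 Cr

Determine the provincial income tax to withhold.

2,090.44 Cr

Provincial Income Tax: taxable = 10,455.00 Cr
  669.48 Cr + 28.11% × (10,455.00 Cr − 5,400.00 Cr) = 669.48 Cr + 28.11% × 5,055.00 Cr = 2,090.44 Cr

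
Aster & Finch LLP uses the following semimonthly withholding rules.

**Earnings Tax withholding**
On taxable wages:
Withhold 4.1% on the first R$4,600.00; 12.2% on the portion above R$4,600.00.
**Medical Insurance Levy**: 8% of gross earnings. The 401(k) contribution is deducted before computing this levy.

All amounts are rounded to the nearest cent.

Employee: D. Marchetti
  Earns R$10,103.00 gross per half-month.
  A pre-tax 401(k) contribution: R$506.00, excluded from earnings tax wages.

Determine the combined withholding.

R$1,565.99

Earnings Tax: taxable = R$10,103.00 − R$506.00 = R$9,597.00
  R$188.60 + 12.2% × (R$9,597.00 − R$4,600.00) = R$188.60 + 12.2% × R$4,997.00 = R$798.23
Medical Insurance Levy: 8% × R$9,597.00 = R$767.76
Total: R$798.23 + R$767.76 = R$1,565.99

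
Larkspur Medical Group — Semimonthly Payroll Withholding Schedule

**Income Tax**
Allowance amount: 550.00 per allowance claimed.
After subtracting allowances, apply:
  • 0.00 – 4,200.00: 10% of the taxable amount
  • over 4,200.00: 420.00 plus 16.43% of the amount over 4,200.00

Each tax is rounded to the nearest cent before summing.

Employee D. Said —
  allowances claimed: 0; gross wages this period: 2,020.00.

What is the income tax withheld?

202.00

Income Tax: taxable = 2,020.00
  10% × 2,020.00 = 202.00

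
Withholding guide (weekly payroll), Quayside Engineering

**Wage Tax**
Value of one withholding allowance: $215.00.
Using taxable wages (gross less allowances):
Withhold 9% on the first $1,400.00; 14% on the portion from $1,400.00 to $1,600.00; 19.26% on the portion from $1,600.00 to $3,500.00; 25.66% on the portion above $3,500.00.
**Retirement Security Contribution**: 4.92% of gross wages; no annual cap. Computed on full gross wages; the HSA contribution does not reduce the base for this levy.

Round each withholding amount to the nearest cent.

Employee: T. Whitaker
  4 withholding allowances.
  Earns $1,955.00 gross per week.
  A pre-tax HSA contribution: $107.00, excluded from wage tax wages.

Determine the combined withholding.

Wage Tax: taxable = $1,955.00 − $107.00 − 4×$215.00 = $988.00
  9% × $988.00 = $88.92
Retirement Security Contribution: 4.92% × $1,955.00 = $96.19
Total: $88.92 + $96.19 = $185.11

$185.11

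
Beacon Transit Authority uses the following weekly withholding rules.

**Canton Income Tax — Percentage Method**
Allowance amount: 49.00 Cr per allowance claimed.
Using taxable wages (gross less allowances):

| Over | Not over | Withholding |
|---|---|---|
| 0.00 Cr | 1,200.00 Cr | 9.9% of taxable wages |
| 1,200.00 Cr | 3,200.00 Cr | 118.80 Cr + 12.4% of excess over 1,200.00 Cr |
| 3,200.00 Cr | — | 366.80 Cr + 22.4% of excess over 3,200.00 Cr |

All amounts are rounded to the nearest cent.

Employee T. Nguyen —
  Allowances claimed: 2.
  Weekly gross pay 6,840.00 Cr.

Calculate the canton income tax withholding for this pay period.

1,160.21 Cr

Canton Income Tax: taxable = 6,840.00 Cr − 2×49.00 Cr = 6,742.00 Cr
  366.80 Cr + 22.4% × (6,742.00 Cr − 3,200.00 Cr) = 366.80 Cr + 22.4% × 3,542.00 Cr = 1,160.21 Cr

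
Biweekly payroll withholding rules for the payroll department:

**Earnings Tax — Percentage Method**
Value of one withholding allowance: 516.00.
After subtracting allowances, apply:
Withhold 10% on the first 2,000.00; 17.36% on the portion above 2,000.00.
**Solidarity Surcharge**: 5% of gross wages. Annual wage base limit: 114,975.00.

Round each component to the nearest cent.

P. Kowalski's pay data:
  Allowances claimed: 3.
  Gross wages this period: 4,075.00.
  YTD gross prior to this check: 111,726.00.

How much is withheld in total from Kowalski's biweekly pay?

453.94

Earnings Tax: taxable = 4,075.00 − 3×516.00 = 2,527.00
  200.00 + 17.36% × (2,527.00 − 2,000.00) = 200.00 + 17.36% × 527.00 = 291.49
Solidarity Surcharge: cap 114,975.00 − YTD 111,726.00 = 3,249.00 subject; 5% × 3,249.00 = 162.45
Total: 291.49 + 162.45 = 453.94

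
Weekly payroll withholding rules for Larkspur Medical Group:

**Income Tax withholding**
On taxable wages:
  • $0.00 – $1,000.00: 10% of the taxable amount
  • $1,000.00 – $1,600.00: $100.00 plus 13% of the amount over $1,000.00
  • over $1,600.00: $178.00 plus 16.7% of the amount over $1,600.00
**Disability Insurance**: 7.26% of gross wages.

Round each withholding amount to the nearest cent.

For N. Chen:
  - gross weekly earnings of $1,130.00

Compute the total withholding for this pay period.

$198.94

Income Tax: taxable = $1,130.00
  $100.00 + 13% × ($1,130.00 − $1,000.00) = $100.00 + 13% × $130.00 = $116.90
Disability Insurance: 7.26% × $1,130.00 = $82.04
Total: $116.90 + $82.04 = $198.94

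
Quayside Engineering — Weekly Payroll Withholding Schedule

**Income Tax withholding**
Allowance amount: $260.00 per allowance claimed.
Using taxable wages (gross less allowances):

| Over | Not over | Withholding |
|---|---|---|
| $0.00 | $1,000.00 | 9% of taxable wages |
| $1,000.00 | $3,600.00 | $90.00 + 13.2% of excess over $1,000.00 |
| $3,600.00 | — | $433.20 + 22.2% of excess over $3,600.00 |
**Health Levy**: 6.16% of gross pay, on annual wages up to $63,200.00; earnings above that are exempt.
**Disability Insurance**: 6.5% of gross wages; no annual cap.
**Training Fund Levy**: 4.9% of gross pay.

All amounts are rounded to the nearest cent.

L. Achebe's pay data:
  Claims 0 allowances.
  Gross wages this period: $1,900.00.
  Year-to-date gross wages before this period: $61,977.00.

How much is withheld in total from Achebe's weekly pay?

Income Tax: taxable = $1,900.00
  $90.00 + 13.2% × ($1,900.00 − $1,000.00) = $90.00 + 13.2% × $900.00 = $208.80
Health Levy: cap $63,200.00 − YTD $61,977.00 = $1,223.00 subject; 6.16% × $1,223.00 = $75.34
Disability Insurance: 6.5% × $1,900.00 = $123.50
Training Fund Levy: 4.9% × $1,900.00 = $93.10
Total: $208.80 + $75.34 + $123.50 + $93.10 = $500.74

$500.74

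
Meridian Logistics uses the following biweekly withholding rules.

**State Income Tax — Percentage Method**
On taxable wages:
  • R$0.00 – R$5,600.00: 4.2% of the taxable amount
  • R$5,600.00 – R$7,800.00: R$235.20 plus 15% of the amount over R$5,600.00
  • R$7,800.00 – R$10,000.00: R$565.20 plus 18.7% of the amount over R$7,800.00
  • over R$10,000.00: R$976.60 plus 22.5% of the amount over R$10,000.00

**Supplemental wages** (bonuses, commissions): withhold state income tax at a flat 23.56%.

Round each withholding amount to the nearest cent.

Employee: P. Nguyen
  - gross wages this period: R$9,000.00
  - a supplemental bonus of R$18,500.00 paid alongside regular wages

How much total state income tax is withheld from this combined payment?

State Income Tax: taxable = R$9,000.00
  R$565.20 + 18.7% × (R$9,000.00 − R$7,800.00) = R$565.20 + 18.7% × R$1,200.00 = R$789.60
Supplemental (23.56% flat on bonus): 23.56% × R$18,500.00 = R$4,358.60
Total state income tax: R$789.60 + R$4,358.60 = R$5,148.20

R$5,148.20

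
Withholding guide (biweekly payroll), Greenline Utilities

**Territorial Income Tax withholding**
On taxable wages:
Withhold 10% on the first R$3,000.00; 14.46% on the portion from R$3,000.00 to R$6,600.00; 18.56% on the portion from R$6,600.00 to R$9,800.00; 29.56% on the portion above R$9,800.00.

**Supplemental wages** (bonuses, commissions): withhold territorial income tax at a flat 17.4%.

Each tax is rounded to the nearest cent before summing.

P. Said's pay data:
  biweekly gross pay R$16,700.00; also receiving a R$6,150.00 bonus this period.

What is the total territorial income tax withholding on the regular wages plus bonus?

R$4,524.22

Territorial Income Tax: taxable = R$16,700.00
  R$1,414.48 + 29.56% × (R$16,700.00 − R$9,800.00) = R$1,414.48 + 29.56% × R$6,900.00 = R$3,454.12
Supplemental (17.4% flat on bonus): 17.4% × R$6,150.00 = R$1,070.10
Total territorial income tax: R$3,454.12 + R$1,070.10 = R$4,524.22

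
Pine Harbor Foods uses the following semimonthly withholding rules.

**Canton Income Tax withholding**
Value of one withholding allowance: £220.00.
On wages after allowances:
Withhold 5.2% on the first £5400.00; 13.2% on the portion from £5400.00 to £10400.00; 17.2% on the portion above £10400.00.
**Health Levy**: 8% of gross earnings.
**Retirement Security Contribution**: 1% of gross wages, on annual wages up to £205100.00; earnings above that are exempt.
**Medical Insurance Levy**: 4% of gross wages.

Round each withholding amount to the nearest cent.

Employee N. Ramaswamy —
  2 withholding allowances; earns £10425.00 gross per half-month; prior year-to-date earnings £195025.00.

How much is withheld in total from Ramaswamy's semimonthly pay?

Canton Income Tax: taxable = £10425.00 − 2×£220.00 = £9985.00
  £280.80 + 13.2% × (£9985.00 − £5400.00) = £280.80 + 13.2% × £4585.00 = £886.02
Health Levy: 8% × £10425.00 = £834.00
Retirement Security Contribution: cap £205100.00 − YTD £195025.00 = £10075.00 subject; 1% × £10075.00 = £100.75
Medical Insurance Levy: 4% × £10425.00 = £417.00
Total: £886.02 + £834.00 + £100.75 + £417.00 = £2237.77

£2237.77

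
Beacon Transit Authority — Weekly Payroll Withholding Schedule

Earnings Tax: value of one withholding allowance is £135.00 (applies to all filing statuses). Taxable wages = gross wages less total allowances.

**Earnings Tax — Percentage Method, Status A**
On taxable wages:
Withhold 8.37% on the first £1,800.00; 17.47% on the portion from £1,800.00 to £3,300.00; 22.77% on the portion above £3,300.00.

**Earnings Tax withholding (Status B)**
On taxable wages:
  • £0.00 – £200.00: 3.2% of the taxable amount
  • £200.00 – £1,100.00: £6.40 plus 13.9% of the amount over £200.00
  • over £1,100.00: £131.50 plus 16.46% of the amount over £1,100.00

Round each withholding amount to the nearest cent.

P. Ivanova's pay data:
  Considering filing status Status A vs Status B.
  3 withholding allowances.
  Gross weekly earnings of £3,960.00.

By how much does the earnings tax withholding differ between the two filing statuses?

£64.82

Earnings Tax (Status A): taxable = £3,960.00 − 3×£135.00 = £3,555.00
  £412.71 + 22.77% × (£3,555.00 − £3,300.00) = £412.71 + 22.77% × £255.00 = £470.77
Earnings Tax (Status B): taxable = £3,960.00 − 3×£135.00 = £3,555.00
  £131.50 + 16.46% × (£3,555.00 − £1,100.00) = £131.50 + 16.46% × £2,455.00 = £535.59
Difference: |£470.77 − £535.59| = £64.82 (higher under Status B)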